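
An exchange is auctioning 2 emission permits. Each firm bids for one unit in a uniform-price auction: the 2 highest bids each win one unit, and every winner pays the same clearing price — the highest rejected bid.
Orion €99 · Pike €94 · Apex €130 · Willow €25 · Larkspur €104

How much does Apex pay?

Apex pays €99

Ordering the bids: 130 (Apex), 104 (Larkspur), 99 (Orion), 94 (Pike), …
The 2 highest are Apex, Larkspur.
Highest unsuccessful bid: €99 → clearing price.
Apex wins → pays €99.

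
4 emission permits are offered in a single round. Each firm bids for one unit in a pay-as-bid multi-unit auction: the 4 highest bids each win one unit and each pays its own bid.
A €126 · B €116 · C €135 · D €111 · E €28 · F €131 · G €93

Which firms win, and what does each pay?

Sorting: 135 (C), 131 (F), 126 (A), 116 (B), 111 (D), 93 (G), …
Winners (4 units): C, F, A, B.
Each winner pays its own bid: C €135, F €131, A €126, B €116.

C €135, F €131, A €126, B €116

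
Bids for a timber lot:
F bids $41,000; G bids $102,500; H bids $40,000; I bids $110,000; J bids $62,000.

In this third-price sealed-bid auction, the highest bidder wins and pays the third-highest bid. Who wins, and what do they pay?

I pays $62,000

Bids in order: 110,000 (I) > 102,500 (G) > 62,000 (J) > 41,000 (F) > 40,000 (H)
I is highest; pays the third-highest bid, $62,000.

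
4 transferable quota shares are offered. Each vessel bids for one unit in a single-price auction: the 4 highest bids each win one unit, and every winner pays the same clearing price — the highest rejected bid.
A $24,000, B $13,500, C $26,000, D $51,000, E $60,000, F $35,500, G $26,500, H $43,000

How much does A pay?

Bids ranked high→low: 60,000 (E), 51,000 (D), 43,000 (H), 35,500 (F), 26,500 (G), 26,000 (C), …
Winners (4 units): E, D, H, F.
Clearing price = highest rejected bid = $26,500.
A does not win → pays $0.

A pays $0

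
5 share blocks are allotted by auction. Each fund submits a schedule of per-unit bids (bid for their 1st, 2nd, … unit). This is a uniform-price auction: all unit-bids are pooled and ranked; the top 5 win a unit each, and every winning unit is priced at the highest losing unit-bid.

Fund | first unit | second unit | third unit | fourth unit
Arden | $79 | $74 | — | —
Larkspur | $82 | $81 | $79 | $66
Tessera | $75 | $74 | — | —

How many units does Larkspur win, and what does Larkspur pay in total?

Larkspur: 3 units, pays $222

Merging the schedules and taking the best 5: 82 (Larkspur-1), 81 (Larkspur-2), 79 (Arden-1), 79 (Larkspur-3), 75 (Tessera-1)
Highest rejected unit-bid = $74.
Larkspur wins 3 unit(s) at $74 each.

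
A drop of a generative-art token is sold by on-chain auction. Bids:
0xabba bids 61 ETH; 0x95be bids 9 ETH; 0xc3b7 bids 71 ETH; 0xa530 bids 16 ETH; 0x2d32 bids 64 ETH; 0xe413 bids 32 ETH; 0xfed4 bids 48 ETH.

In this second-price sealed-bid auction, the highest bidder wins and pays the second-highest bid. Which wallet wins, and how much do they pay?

0xc3b7 pays 64 ETH

Bids in order: 71 (0xc3b7) > 64 (0x2d32) > 61 (0xabba) > 48 (0xfed4) > 32 (0xe413) > 16 (0xa530) > …
Second-price: 0xc3b7 pays 0x2d32's bid of 64 ETH.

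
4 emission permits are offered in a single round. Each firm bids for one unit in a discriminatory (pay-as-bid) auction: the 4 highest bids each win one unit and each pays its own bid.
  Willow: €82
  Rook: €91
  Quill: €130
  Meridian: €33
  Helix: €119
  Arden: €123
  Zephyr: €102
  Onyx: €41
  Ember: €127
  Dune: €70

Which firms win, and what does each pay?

Quill €130, Ember €127, Arden €123, Helix €119

Ordering the bids: 130 (Quill), 127 (Ember), 123 (Arden), 119 (Helix), 102 (Zephyr), 91 (Rook), …
Winners (4 units): Quill, Ember, Arden, Helix.
Each winner pays its own bid: Quill €130, Ember €127, Arden €123, Helix €119.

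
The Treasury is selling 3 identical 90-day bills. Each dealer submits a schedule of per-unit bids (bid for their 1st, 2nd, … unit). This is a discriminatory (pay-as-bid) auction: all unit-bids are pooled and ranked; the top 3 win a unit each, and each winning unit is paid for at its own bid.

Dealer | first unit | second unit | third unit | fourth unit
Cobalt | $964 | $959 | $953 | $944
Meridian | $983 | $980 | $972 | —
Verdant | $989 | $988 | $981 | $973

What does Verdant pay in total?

Verdant pays $1,977

Merging the schedules and taking the best 3: 989 (Verdant-1), 988 (Verdant-2), 983 (Meridian-1)
Next rejected bid: $981 (not a price — pay-as-bid).
Verdant's winning unit-bids: 989 + 988 = $1,977.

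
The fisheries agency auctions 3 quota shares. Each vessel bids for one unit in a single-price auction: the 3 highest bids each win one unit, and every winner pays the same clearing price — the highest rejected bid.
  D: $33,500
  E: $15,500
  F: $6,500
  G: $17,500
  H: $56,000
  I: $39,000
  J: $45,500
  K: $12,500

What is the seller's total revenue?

Bids ranked high→low: 56,000 (H), 45,500 (J), 39,000 (I), 33,500 (D), 17,500 (G), …
Winners (3 units): H, J, I.
Clearing price = highest rejected bid = $33,500.
Total revenue = 3 × $33,500 = $100,500.

Total revenue: $100,500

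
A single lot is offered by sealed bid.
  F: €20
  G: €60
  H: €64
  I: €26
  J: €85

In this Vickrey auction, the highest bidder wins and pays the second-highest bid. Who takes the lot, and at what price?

J pays €64

Rule: the highest bidder wins and pays the second-highest bid.
Bids ranked: 85 (J) > 64 (H) > 60 (G) > 26 (I) > 20 (F)
Second-price: J pays H's bid of €64.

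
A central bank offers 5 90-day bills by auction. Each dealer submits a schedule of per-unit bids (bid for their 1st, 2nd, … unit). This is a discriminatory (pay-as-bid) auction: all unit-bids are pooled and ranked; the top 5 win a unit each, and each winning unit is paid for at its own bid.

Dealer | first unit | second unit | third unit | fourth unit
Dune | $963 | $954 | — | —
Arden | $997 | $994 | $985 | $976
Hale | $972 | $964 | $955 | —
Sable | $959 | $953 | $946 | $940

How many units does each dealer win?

Arden 4, Hale 1

All unit-bids, highest first — top 5: 997 (Arden-1), 994 (Arden-2), 985 (Arden-3), 976 (Arden-4), 972 (Hale-1)
Next rejected bid: $964 (not a price — pay-as-bid).
Allocation: Arden 4, Hale 1.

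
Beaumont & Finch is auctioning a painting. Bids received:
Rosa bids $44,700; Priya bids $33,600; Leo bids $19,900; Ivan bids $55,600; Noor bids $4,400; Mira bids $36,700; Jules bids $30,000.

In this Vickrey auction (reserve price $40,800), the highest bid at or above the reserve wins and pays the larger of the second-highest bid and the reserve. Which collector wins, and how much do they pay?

Ivan pays $44,700

Rule: the highest bid at or above the reserve wins and pays the larger of the second-highest bid and the reserve.
Sorting bids: 55,600 (Ivan) > 44,700 (Rosa) > 36,700 (Mira) > 33,600 (Priya) > 30,000 (Jules) > 19,900 (Leo) > …
Ivan has the top bid at or above the reserve ($55,600).
Second-highest bid $44,700 exceeds the reserve $40,800 → payment $44,700.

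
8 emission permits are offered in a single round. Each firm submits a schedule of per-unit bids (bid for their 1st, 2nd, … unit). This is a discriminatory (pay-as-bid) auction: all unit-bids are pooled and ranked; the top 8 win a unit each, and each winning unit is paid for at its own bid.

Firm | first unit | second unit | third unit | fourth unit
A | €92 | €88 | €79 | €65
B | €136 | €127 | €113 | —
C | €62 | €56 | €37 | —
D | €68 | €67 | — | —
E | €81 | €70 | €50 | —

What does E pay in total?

E pays €151

All unit-bids, highest first — top 8: 136 (B-1), 127 (B-2), 113 (B-3), 92 (A-1), 88 (A-2), 81 (E-1), 79 (A-3), 70 (E-2)
Next rejected bid: €68 (not a price — pay-as-bid).
E's winning unit-bids: 81 + 70 = €151.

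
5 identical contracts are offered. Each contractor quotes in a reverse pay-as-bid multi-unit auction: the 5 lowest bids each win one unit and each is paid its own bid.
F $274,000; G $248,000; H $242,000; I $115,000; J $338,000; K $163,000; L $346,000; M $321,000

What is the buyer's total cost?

Total cost: $1,042,000

Ordering the bids: 115,000 (I), 163,000 (K), 242,000 (H), 248,000 (G), 274,000 (F), 321,000 (M), 338,000 (J), …
Winners (5 units): I, K, H, G, F.
Total cost = 115,000 + 163,000 + 242,000 + 248,000 + 274,000 = $1,042,000.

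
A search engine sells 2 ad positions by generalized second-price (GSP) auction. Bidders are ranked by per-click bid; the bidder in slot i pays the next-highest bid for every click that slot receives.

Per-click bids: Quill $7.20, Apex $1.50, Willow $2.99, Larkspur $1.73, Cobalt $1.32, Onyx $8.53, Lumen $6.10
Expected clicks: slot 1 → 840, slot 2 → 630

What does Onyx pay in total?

Onyx pays $6048.00

Ranked by bid: $8.53 (Onyx) > $7.20 (Quill) > $6.10 (Lumen) > …
Onyx holds slot 1 → pays next bid $7.20 × 840 clicks = $6048.00.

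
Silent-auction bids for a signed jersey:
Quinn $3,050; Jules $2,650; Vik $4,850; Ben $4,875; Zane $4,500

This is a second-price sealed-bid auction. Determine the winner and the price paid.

Ben pays $4,850

Rule: the highest bidder wins and pays the second-highest bid.
Sorting bids: 4,875 (Ben) > 4,850 (Vik) > 4,500 (Zane) > 3,050 (Quinn) > 2,650 (Jules)
Ben is highest; pays the second-highest bid, $4,850.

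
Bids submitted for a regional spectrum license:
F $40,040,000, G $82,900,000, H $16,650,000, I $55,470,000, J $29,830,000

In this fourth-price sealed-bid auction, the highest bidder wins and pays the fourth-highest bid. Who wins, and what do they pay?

G pays $29,830,000

Fourth-price sealed-bid auction: the highest bidder wins and pays the fourth-highest bid.
Bids in order: 82,900,000 (G) > 55,470,000 (I) > 40,040,000 (F) > 29,830,000 (J) > 16,650,000 (H)
G wins; payment is bid #4 in the ranking = $29,830,000.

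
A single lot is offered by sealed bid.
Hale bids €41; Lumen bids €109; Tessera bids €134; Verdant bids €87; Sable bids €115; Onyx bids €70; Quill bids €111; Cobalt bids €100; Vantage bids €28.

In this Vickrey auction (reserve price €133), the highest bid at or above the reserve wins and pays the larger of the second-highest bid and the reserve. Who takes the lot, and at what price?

Rule: the highest bid at or above the reserve wins and pays the larger of the second-highest bid and the reserve.
Bids ranked: 134 (Tessera) > 115 (Sable) > 111 (Quill) > 109 (Lumen) > 100 (Cobalt) > 87 (Verdant) > …
Highest eligible bid: Tessera at €134.
Second-highest bid €115 is below the reserve €133, so the reserve binds → payment €133.

Tessera pays €133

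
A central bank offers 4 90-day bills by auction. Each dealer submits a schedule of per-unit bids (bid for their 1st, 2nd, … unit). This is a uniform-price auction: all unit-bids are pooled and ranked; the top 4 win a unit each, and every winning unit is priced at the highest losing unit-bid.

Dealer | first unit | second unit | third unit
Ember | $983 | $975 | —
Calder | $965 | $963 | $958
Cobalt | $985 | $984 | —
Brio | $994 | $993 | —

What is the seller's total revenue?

All unit-bids, highest first — top 4: 994 (Brio-1), 993 (Brio-2), 985 (Cobalt-1), 984 (Cobalt-2)
Highest rejected unit-bid = $983.
Allocation: Brio 2, Cobalt 2. Every unit priced at $983.
Revenue = 4 × 983 = $3,932.

Total revenue: $3,932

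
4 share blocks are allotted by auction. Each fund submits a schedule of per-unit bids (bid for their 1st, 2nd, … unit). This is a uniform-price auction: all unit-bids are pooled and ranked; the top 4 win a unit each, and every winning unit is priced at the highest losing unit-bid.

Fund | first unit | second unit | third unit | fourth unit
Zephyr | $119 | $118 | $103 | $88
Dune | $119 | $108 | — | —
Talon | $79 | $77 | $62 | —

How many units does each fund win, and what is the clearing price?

Merging the schedules and taking the best 4: 119 (Zephyr-1), 119 (Dune-1), 118 (Zephyr-2), 108 (Dune-2)
The (k+1)-th unit-bid is $103.
Allocation: Dune 2, Zephyr 2.

Dune 2, Zephyr 2; clearing price $103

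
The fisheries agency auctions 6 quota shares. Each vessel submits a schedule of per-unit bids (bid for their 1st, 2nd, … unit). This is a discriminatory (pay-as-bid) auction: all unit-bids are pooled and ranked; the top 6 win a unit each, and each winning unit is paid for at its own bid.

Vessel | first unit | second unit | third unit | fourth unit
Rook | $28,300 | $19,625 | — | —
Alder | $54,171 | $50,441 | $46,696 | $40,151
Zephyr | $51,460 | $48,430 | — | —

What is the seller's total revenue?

Merging the schedules and taking the best 6: 54,171 (Alder-1), 51,460 (Zephyr-1), 50,441 (Alder-2), 48,430 (Zephyr-2), 46,696 (Alder-3), 40,151 (Alder-4)
Next rejected bid: $28,300 (not a price — pay-as-bid).
Each winning unit pays its own bid.
Revenue = 54,171 + 51,460 + 50,441 + 48,430 + 46,696 + 40,151 = $291,349.

Total revenue: $291,349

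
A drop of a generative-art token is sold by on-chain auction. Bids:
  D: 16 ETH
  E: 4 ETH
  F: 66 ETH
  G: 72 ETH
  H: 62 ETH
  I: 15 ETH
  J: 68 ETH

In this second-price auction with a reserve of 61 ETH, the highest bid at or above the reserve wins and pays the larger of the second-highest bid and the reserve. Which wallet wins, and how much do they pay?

G pays 68 ETH

Sorting bids: 72 (G) > 68 (J) > 66 (F) > 62 (H) > 16 (D) > 15 (I) > …
G has the top bid at or above the reserve (72 ETH).
Second-highest bid 68 ETH exceeds the reserve 61 ETH → payment 68 ETH.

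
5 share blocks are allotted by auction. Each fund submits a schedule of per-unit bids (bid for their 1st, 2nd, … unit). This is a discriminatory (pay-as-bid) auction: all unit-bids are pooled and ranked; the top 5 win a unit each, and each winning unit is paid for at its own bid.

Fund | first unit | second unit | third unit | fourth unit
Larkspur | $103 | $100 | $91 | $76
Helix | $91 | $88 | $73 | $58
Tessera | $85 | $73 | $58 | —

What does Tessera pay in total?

Merging the schedules and taking the best 5: 103 (Larkspur-1), 100 (Larkspur-2), 91 (Larkspur-3), 91 (Helix-1), 88 (Helix-2)
Next rejected bid: $85 (not a price — pay-as-bid).
Tessera wins no units.

Tessera pays $0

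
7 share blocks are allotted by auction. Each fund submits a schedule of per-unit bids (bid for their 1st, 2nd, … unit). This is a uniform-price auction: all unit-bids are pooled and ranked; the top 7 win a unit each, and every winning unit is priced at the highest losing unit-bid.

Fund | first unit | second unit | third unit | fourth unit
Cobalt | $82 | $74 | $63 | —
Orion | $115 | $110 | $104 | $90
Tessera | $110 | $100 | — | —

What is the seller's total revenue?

Total revenue: $518

All unit-bids, highest first — top 7: 115 (Orion-1), 110 (Orion-2), 110 (Tessera-1), 104 (Orion-3), 100 (Tessera-2), 90 (Orion-4), 82 (Cobalt-1)
First bid not allocated: $74.
Allocation: Cobalt 1, Orion 4, Tessera 2. Every unit priced at $74.
Revenue = 7 × 74 = $518.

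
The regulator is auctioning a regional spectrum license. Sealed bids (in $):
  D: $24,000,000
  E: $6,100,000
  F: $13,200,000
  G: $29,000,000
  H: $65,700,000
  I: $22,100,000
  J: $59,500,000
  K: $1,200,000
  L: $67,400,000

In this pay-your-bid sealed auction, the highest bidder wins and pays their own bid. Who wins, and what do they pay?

Bids in order: 67,400,000 (L) > 65,700,000 (H) > 59,500,000 (J) > 29,000,000 (G) > 24,000,000 (D) > 22,100,000 (I) > …
First-price: L pays what they bid, $67,400,000.

L pays $67,400,000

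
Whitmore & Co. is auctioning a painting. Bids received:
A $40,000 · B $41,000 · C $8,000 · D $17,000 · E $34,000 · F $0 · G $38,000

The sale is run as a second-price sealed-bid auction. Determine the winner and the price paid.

Bids in order: 41,000 (B) > 40,000 (A) > 38,000 (G) > 34,000 (E) > 17,000 (D) > 8,000 (C) > …
Second-price: B pays A's bid of $40,000.

B pays $40,000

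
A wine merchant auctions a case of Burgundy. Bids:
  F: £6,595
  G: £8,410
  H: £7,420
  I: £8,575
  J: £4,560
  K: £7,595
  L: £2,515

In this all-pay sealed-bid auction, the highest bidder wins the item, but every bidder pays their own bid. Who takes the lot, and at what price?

I pays £8,575

Bids ranked: 8,575 (I) > 8,410 (G) > 7,595 (K) > 7,420 (H) > 6,595 (F) > 4,560 (J) > …
I is highest and takes the item; every bidder forfeits their bid.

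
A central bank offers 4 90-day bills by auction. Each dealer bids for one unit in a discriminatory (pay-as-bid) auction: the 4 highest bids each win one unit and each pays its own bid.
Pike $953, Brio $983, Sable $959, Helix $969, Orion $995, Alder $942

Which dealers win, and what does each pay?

Sorting: 995 (Orion), 983 (Brio), 969 (Helix), 959 (Sable), 953 (Pike), 942 (Alder)
Top 4: Orion, Brio, Helix, Sable.
Each winner pays its own bid: Orion $995, Brio $983, Helix $969, Sable $959.

Orion $995, Brio $983, Helix $969, Sable $959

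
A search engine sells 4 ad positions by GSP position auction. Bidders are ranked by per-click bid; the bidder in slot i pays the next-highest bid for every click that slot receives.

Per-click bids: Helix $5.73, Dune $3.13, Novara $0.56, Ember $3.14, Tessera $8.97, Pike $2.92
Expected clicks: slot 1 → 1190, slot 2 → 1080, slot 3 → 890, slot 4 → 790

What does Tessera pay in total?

Tessera pays $6818.70

Sorting advertisers: $8.97 (Tessera) > $5.73 (Helix) > $3.14 (Ember) > $3.13 (Dune) > $2.92 (Pike) > …
Tessera holds slot 1 → pays next bid $5.73 × 1190 clicks = $6818.70.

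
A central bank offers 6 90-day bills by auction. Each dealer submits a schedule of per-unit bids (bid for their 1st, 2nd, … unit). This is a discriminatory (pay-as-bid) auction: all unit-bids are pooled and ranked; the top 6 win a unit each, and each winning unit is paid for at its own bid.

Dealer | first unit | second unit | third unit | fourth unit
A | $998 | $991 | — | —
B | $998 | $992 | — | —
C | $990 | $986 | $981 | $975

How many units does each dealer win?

A 2, B 2, C 2

Merging the schedules and taking the best 6: 998 (A-1), 998 (B-1), 992 (B-2), 991 (A-2), 990 (C-1), 986 (C-2)
Next rejected bid: $981 (not a price — pay-as-bid).
Allocation: A 2, B 2, C 2.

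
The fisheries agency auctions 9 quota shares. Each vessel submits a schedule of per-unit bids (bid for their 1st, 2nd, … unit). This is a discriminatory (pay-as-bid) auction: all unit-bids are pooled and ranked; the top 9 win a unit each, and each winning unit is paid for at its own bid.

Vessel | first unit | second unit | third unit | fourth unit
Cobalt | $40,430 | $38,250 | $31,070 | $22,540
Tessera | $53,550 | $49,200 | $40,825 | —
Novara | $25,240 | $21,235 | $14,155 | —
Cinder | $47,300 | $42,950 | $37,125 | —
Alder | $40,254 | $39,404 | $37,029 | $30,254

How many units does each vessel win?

Alder 2, Cinder 2, Cobalt 2, Tessera 3

All unit-bids, highest first — top 9: 53,550 (Tessera-1), 49,200 (Tessera-2), 47,300 (Cinder-1), 42,950 (Cinder-2), 40,825 (Tessera-3), 40,430 (Cobalt-1), 40,254 (Alder-1), 39,404 (Alder-2), 38,250 (Cobalt-2)
Next rejected bid: $37,125 (not a price — pay-as-bid).
Allocation: Alder 2, Cinder 2, Cobalt 2, Tessera 3.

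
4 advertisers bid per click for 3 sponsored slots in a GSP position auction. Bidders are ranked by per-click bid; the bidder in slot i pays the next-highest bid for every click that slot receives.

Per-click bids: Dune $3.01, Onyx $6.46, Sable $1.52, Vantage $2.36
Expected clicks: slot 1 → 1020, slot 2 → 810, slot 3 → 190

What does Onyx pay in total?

Onyx pays $3070.20

Sorting advertisers: $6.46 (Onyx) > $3.01 (Dune) > $2.36 (Vantage) > $1.52 (Sable)
Onyx holds slot 1 → pays next bid $3.01 × 1020 clicks = $3070.20.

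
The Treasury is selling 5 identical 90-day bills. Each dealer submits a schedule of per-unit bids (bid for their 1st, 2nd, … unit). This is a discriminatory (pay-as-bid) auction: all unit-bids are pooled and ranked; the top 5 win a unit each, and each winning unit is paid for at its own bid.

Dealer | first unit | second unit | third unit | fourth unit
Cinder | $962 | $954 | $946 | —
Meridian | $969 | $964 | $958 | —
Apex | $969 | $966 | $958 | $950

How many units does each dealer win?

All unit-bids, highest first — top 5: 969 (Meridian-1), 969 (Apex-1), 966 (Apex-2), 964 (Meridian-2), 962 (Cinder-1)
Next rejected bid: $958 (not a price — pay-as-bid).
Allocation: Apex 2, Cinder 1, Meridian 2.

Apex 2, Cinder 1, Meridian 2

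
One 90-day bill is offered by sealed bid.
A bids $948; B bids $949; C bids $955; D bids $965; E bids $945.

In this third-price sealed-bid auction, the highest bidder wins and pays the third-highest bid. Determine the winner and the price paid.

Bids in order: 965 (D) > 955 (C) > 949 (B) > 948 (A) > 945 (E)
D is highest; pays the third-highest bid, $949.

D pays $949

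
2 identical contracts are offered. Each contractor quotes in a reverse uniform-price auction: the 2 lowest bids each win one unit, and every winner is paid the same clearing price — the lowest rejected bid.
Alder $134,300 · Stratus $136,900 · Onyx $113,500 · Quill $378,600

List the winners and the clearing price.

Bids ranked low→high: 113,500 (Onyx), 134,300 (Alder), 136,900 (Stratus), 378,600 (Quill)
Winners (2 units): Onyx, Alder.
First losing bid is Stratus's $136,900, which sets the uniform price.

Onyx, Alder; each is paid $136,900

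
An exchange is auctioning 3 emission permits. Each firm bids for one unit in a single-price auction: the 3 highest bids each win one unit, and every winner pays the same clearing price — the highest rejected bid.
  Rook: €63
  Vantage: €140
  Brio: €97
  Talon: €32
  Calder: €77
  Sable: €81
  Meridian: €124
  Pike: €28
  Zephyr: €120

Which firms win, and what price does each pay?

Vantage, Meridian, Zephyr; each pays €97

Ordering the bids: 140 (Vantage), 124 (Meridian), 120 (Zephyr), 97 (Brio), 81 (Sable), …
Winners (3 units): Vantage, Meridian, Zephyr.
Highest unsuccessful bid: €97 → clearing price.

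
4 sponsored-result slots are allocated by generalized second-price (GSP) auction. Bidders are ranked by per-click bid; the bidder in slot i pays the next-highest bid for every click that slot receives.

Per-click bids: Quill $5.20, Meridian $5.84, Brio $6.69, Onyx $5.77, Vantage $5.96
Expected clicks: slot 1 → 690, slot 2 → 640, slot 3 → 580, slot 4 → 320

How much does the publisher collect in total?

Sorting advertisers: $6.69 (Brio) > $5.96 (Vantage) > $5.84 (Meridian) > $5.77 (Onyx) > $5.20 (Quill)
Slot 1: Brio pays $5.96 × 690 = $4112.40
Slot 2: Vantage pays $5.84 × 640 = $3737.60
Slot 3: Meridian pays $5.77 × 580 = $3346.60
Slot 4: Onyx pays $5.20 × 320 = $1664.00
Total = $12860.60

Total revenue: $12860.60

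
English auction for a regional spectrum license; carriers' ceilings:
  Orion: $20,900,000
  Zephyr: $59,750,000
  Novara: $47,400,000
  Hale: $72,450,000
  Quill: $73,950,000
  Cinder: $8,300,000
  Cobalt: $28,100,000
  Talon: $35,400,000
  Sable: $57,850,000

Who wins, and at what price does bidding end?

Rule: the price rises until one bidder remains; the winner pays the price at which the last rival dropped out.
Sorting limits: 73,950,000 (Quill) > 72,450,000 (Hale) > 59,750,000 (Zephyr) > 57,850,000 (Sable) > 47,400,000 (Novara) > 35,400,000 (Talon) > …
Once the price passes $72,450,000, only Quill is left; the hammer falls at Hale's limit of $72,450,000.

Quill wins at $72,450,000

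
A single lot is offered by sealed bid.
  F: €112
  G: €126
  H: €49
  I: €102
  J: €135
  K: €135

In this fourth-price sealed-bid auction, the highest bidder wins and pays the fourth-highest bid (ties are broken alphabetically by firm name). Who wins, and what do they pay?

J pays €112

Rule: the highest bidder wins and pays the fourth-highest bid.
Sorting bids: 135 (J) > 135 (K) > 126 (G) > 112 (F) > 102 (I) > 49 (H)
J and K tie at €135; tie-break gives it to J.
J is highest; pays the fourth-highest bid, €112.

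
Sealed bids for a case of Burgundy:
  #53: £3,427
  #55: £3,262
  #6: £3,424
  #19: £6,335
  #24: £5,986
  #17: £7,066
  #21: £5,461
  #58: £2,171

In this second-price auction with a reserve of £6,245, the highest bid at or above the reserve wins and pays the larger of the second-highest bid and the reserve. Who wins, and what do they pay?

Rule: the highest bid at or above the reserve wins and pays the larger of the second-highest bid and the reserve.
Bids ranked: 7,066 (#17) > 6,335 (#19) > 5,986 (#24) > 5,461 (#21) > 3,427 (#53) > 3,424 (#6) > …
Highest eligible bid: #17 at £7,066.
max(second-highest £6,335, reserve £6,245) = £6,335; the reserve does not bind.

#17 pays £6,335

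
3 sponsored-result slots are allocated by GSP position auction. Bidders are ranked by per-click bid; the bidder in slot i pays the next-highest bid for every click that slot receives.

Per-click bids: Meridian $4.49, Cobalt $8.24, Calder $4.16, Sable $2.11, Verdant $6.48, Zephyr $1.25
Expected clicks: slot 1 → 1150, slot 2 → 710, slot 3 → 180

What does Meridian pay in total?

Meridian pays $748.80

Sorting advertisers: $8.24 (Cobalt) > $6.48 (Verdant) > $4.49 (Meridian) > $4.16 (Calder) > …
Meridian holds slot 3 → pays next bid $4.16 × 180 clicks = $748.80.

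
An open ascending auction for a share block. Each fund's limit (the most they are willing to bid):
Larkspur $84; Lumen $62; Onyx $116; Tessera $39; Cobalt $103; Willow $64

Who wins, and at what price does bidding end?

Onyx wins at $103

Ascending (English) auction: the price rises until one bidder remains; the winner pays the price at which the last rival dropped out.
Limits ranked: 116 (Onyx) > 103 (Cobalt) > 84 (Larkspur) > 64 (Willow) > 62 (Lumen) > 39 (Tessera)
Bidding ends when Cobalt exits at $103; Onyx takes it.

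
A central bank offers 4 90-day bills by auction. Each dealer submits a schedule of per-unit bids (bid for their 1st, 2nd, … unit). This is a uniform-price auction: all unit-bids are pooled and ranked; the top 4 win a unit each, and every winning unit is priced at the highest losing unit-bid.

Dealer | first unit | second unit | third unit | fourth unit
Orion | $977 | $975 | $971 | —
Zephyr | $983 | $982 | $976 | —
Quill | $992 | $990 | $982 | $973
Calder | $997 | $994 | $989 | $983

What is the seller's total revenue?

Pooled unit-bids ranked (top 4): 997 (Calder-1), 994 (Calder-2), 992 (Quill-1), 990 (Quill-2)
First bid not allocated: $989.
Allocation: Calder 2, Quill 2. Every unit priced at $989.
Revenue = 4 × 989 = $3,956.

Total revenue: $3,956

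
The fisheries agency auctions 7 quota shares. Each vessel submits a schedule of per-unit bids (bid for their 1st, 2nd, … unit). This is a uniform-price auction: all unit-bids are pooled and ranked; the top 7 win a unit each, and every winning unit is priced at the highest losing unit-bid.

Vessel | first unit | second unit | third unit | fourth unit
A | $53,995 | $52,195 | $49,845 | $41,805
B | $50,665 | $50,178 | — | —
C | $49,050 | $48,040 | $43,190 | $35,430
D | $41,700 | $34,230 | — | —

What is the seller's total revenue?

Merging the schedules and taking the best 7: 53,995 (A-1), 52,195 (A-2), 50,665 (B-1), 50,178 (B-2), 49,845 (A-3), 49,050 (C-1), 48,040 (C-2)
Highest rejected unit-bid = $43,190.
Allocation: A 3, B 2, C 2. Every unit priced at $43,190.
Revenue = 7 × 43,190 = $302,330.

Total revenue: $302,330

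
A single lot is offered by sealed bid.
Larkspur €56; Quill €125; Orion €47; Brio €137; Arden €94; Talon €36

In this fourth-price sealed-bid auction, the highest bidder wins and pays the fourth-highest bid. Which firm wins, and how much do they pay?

Fourth-price sealed-bid auction: the highest bidder wins and pays the fourth-highest bid.
Sorting bids: 137 (Brio) > 125 (Quill) > 94 (Arden) > 56 (Larkspur) > 47 (Orion) > 36 (Talon)
Brio is highest; pays the fourth-highest bid, €56.

Brio pays €56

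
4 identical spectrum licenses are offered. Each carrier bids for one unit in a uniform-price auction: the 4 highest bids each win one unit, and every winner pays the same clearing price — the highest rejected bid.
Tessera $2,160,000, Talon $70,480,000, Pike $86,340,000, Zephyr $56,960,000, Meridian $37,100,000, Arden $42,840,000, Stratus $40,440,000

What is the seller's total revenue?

Sorting: 86,340,000 (Pike), 70,480,000 (Talon), 56,960,000 (Zephyr), 42,840,000 (Arden), 40,440,000 (Stratus), 37,100,000 (Meridian), …
Winners (4 units): Pike, Talon, Zephyr, Arden.
First losing bid is Stratus's $40,440,000, which sets the uniform price.
Total revenue = 4 × $40,440,000 = $161,760,000.

Total revenue: $161,760,000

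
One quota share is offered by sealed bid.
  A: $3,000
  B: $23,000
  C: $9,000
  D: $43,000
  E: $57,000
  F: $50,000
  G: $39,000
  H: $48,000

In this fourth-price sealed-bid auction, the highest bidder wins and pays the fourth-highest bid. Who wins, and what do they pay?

E pays $43,000

Sorting bids: 57,000 (E) > 50,000 (F) > 48,000 (H) > 43,000 (D) > 39,000 (G) > 23,000 (B) > …
E is highest; pays the fourth-highest bid, $43,000.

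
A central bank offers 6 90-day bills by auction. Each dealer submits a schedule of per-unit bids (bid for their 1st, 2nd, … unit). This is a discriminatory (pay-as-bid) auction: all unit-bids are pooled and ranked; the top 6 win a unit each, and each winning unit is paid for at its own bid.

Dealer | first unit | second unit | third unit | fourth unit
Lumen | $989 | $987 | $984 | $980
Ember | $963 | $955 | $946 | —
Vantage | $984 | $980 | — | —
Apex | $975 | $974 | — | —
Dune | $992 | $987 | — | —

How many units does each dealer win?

All unit-bids, highest first — top 6: 992 (Dune-1), 989 (Lumen-1), 987 (Lumen-2), 987 (Dune-2), 984 (Lumen-3), 984 (Vantage-1)
Next rejected bid: $980 (not a price — pay-as-bid).
Allocation: Dune 2, Lumen 3, Vantage 1.

Dune 2, Lumen 3, Vantage 1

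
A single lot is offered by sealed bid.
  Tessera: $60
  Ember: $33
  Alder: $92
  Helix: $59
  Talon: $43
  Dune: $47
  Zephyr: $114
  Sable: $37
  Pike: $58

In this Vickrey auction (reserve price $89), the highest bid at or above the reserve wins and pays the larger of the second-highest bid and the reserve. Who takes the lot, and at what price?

Rule: the highest bid at or above the reserve wins and pays the larger of the second-highest bid and the reserve.
Bids ranked: 114 (Zephyr) > 92 (Alder) > 60 (Tessera) > 59 (Helix) > 58 (Pike) > 47 (Dune) > …
Highest eligible bid: Zephyr at $114.
max(second-highest $92, reserve $89) = $92; the reserve does not bind.

Zephyr pays $92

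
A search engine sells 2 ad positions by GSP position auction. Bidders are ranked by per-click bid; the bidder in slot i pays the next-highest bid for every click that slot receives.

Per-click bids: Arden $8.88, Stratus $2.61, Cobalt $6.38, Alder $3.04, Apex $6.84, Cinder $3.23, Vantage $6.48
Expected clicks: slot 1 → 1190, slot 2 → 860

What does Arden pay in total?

Sorting advertisers: $8.88 (Arden) > $6.84 (Apex) > $6.48 (Vantage) > …
Arden holds slot 1 → pays next bid $6.84 × 1190 clicks = $8139.60.

Arden pays $8139.60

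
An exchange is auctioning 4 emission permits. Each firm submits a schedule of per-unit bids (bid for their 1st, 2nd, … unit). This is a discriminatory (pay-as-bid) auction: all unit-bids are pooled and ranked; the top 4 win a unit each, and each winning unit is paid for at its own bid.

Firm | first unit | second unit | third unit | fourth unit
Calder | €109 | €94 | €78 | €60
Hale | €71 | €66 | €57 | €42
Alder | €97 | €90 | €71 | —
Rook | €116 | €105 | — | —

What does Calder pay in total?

Merging the schedules and taking the best 4: 116 (Rook-1), 109 (Calder-1), 105 (Rook-2), 97 (Alder-1)
Next rejected bid: €94 (not a price — pay-as-bid).
Calder's winning unit-bids: 109 = €109.

Calder pays €109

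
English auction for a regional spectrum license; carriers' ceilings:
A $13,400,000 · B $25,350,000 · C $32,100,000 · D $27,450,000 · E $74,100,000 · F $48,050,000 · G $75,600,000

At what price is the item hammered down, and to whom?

G wins at $74,100,000

Rule: the price rises until one bidder remains; the winner pays the price at which the last rival dropped out.
Limits ranked: 75,600,000 (G) > 74,100,000 (E) > 48,050,000 (F) > 32,100,000 (C) > 27,450,000 (D) > 25,350,000 (B) > …
Once the price passes $74,100,000, only G is left; the hammer falls at E's limit of $74,100,000.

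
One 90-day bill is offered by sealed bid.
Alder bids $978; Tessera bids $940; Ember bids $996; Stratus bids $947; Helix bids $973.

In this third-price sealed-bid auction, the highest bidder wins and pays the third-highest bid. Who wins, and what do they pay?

Ember pays $973

Sorting bids: 996 (Ember) > 978 (Alder) > 973 (Helix) > 947 (Stratus) > 940 (Tessera)
Ember wins; payment is bid #3 in the ranking = $973.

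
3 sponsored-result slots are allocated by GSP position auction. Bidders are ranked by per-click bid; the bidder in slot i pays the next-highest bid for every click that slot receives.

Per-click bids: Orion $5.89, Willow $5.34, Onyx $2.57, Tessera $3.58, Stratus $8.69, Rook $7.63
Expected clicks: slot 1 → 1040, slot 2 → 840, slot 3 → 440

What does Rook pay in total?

Rook pays $4947.60

Sorting advertisers: $8.69 (Stratus) > $7.63 (Rook) > $5.89 (Orion) > $5.34 (Willow) > …
Rook holds slot 2 → pays next bid $5.89 × 840 clicks = $4947.60.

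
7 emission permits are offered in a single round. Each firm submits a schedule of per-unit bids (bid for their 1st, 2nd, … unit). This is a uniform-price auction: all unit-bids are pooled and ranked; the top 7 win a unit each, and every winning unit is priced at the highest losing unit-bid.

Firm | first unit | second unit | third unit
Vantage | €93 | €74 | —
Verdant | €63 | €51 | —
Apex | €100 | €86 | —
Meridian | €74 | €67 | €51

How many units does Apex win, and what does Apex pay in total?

All unit-bids, highest first — top 7: 100 (Apex-1), 93 (Vantage-1), 86 (Apex-2), 74 (Vantage-2), 74 (Meridian-1), 67 (Meridian-2), 63 (Verdant-1)
First bid not allocated: €51.
Apex wins 2 unit(s) at €51 each.

Apex: 2 units, pays €102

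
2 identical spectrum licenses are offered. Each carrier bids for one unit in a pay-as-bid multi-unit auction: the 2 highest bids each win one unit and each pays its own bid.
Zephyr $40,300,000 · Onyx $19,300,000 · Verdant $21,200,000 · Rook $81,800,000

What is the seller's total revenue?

Total revenue: $122,100,000

Sorting: 81,800,000 (Rook), 40,300,000 (Zephyr), 21,200,000 (Verdant), 19,300,000 (Onyx)
The 2 highest are Rook, Zephyr.
Total revenue = 81,800,000 + 40,300,000 = $122,100,000.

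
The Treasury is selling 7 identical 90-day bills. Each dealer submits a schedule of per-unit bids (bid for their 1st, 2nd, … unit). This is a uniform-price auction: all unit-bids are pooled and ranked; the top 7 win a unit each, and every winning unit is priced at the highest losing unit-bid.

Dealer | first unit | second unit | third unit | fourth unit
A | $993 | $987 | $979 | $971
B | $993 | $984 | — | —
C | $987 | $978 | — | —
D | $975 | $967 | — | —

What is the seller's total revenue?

Total revenue: $6,825

Pooled unit-bids ranked (top 7): 993 (A-1), 993 (B-1), 987 (A-2), 987 (C-1), 984 (B-2), 979 (A-3), 978 (C-2)
Highest rejected unit-bid = $975.
Allocation: A 3, B 2, C 2. Every unit priced at $975.
Revenue = 7 × 975 = $6,825.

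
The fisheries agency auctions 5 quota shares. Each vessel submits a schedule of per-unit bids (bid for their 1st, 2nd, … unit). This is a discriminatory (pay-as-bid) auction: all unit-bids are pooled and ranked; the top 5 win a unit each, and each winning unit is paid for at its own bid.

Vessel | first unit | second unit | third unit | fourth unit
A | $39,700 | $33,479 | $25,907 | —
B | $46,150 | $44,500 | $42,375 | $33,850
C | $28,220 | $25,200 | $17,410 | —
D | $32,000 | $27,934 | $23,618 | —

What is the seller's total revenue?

Pooled unit-bids ranked (top 5): 46,150 (B-1), 44,500 (B-2), 42,375 (B-3), 39,700 (A-1), 33,850 (B-4)
Next rejected bid: $33,479 (not a price — pay-as-bid).
Each winning unit pays its own bid.
Revenue = 46,150 + 44,500 + 42,375 + 39,700 + 33,850 = $206,575.

Total revenue: $206,575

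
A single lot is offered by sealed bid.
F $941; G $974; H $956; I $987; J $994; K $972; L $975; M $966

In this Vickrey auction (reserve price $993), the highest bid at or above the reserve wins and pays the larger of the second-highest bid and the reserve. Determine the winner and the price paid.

Vickrey auction (reserve price $993): the highest bid at or above the reserve wins and pays the larger of the second-highest bid and the reserve.
Bids in order: 994 (J) > 987 (I) > 975 (L) > 974 (G) > 972 (K) > 966 (M) > …
Highest eligible bid: J at $994.
Second-highest bid $987 is below the reserve $993, so the reserve binds → payment $993.

J pays $993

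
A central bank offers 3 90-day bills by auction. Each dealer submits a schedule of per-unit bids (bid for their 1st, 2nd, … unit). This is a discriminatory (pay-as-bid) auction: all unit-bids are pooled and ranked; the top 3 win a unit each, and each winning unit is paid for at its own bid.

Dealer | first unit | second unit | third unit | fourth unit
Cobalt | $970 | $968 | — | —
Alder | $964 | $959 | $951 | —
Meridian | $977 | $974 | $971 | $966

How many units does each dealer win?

Meridian 3

Pooled unit-bids ranked (top 3): 977 (Meridian-1), 974 (Meridian-2), 971 (Meridian-3)
Next rejected bid: $970 (not a price — pay-as-bid).
Allocation: Meridian 3.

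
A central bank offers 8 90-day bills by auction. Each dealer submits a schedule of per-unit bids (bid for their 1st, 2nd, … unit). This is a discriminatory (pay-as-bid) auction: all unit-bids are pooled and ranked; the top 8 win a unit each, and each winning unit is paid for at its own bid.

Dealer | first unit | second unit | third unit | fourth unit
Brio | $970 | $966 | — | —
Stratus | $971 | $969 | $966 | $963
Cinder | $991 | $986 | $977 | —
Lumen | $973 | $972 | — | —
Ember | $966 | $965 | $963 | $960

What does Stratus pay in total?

Stratus pays $1,940

Pooled unit-bids ranked (top 8): 991 (Cinder-1), 986 (Cinder-2), 977 (Cinder-3), 973 (Lumen-1), 972 (Lumen-2), 971 (Stratus-1), 970 (Brio-1), 969 (Stratus-2)
Next rejected bid: $966 (not a price — pay-as-bid).
Stratus's winning unit-bids: 971 + 969 = $1,940.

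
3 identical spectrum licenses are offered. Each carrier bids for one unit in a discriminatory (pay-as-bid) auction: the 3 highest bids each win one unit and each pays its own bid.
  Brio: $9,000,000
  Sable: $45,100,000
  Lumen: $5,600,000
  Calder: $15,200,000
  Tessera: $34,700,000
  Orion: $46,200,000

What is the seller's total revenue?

Total revenue: $126,000,000

Bids ranked high→low: 46,200,000 (Orion), 45,100,000 (Sable), 34,700,000 (Tessera), 15,200,000 (Calder), 9,000,000 (Brio), …
Top 3: Orion, Sable, Tessera.
Total revenue = 46,200,000 + 45,100,000 + 34,700,000 = $126,000,000.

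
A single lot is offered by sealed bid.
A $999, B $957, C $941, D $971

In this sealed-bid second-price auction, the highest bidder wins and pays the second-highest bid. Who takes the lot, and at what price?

A pays $971

Sealed-bid second-price auction: the highest bidder wins and pays the second-highest bid.
Bids in order: 999 (A) > 971 (D) > 957 (B) > 941 (C)
A is highest; pays the second-highest bid, $971.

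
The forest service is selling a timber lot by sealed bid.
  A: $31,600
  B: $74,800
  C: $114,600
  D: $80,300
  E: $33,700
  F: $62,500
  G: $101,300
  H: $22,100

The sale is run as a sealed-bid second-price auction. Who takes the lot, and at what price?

Sorting bids: 114,600 (C) > 101,300 (G) > 80,300 (D) > 74,800 (B) > 62,500 (F) > 33,700 (E) > …
C is highest; pays the second-highest bid, $101,300.

C pays $101,300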